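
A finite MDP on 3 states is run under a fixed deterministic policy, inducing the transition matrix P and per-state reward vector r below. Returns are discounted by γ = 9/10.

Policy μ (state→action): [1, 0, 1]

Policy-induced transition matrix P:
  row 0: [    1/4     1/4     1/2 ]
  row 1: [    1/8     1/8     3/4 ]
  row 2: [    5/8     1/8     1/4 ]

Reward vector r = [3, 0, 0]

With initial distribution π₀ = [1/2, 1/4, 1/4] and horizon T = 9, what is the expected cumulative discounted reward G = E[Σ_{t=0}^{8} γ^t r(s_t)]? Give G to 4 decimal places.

G = 7.3521

t=0: π = [0.5000, 0.2500, 0.2500], E[r] = 1.5000, γ^t·E[r] = 1.500000, running G = 1.500000
t=1: π = [0.3125, 0.1875, 0.5000], E[r] = 0.9375, γ^t·E[r] = 0.843750, running G = 2.343750
t=2: π = [0.4141, 0.1641, 0.4219], E[r] = 1.2422, γ^t·E[r] = 1.006172, running G = 3.349922
t=3: π = [0.3877, 0.1768, 0.4355], E[r] = 1.1631, γ^t·E[r] = 0.847890, running G = 4.197812
t=4: π = [0.3912, 0.1735, 0.4353], E[r] = 1.1737, γ^t·E[r] = 0.770069, running G = 4.967880
t=5: π = [0.3916, 0.1739, 0.4345], E[r] = 1.1747, γ^t·E[r] = 0.693629, running G = 5.661509
t=6: π = [0.3912, 0.1739, 0.4348], E[r] = 1.1736, γ^t·E[r] = 0.623722, running G = 6.285231
t=7: π = [0.3913, 0.1739, 0.4348], E[r] = 1.1740, γ^t·E[r] = 0.561505, running G = 6.846736
t=8: π = [0.3913, 0.1739, 0.4348], E[r] = 1.1739, γ^t·E[r] = 0.505330, running G = 7.352066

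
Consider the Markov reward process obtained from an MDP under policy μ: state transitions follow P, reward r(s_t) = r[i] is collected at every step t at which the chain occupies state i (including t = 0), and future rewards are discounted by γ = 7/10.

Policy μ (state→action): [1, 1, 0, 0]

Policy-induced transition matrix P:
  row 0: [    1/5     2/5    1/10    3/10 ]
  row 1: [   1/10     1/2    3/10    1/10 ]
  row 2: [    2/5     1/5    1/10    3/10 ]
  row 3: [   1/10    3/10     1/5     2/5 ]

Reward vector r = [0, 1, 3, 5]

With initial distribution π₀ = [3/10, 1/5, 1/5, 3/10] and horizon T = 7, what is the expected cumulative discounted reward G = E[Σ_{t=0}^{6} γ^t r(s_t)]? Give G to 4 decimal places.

G = 6.9608

t=0: π = [0.3000, 0.2000, 0.2000, 0.3000], E[r] = 2.3000, γ^t·E[r] = 2.300000, running G = 2.300000
t=1: π = [0.1900, 0.3500, 0.1700, 0.2900], E[r] = 2.3100, γ^t·E[r] = 1.617000, running G = 3.917000
t=2: π = [0.1700, 0.3720, 0.1990, 0.2590], E[r] = 2.2640, γ^t·E[r] = 1.109360, running G = 5.026360
t=3: π = [0.1767, 0.3715, 0.2003, 0.2515], E[r] = 2.2299, γ^t·E[r] = 0.764856, running G = 5.791216
t=4: π = [0.1778, 0.3719, 0.1995, 0.2509], E[r] = 2.2245, γ^t·E[r] = 0.534112, running G = 6.325328
t=5: π = [0.1776, 0.3722, 0.1995, 0.2507], E[r] = 2.2241, γ^t·E[r] = 0.373808, running G = 6.699136
t=6: π = [0.1776, 0.3723, 0.1995, 0.2506], E[r] = 2.2239, γ^t·E[r] = 0.261643, running G = 6.960779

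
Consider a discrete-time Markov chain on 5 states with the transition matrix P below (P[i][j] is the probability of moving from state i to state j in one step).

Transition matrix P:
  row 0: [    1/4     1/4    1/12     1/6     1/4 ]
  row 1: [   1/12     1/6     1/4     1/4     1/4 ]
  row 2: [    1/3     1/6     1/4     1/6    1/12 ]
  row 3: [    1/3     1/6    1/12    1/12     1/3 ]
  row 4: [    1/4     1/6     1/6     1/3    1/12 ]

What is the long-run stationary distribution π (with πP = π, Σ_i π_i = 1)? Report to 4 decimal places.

Balance equations π_j = Σ_i π_i·P[i][j]:
  π_0 = 1/4·π_0 + 1/12·π_1 + 1/3·π_2 + 1/3·π_3 + 1/4·π_4
  π_1 = 1/4·π_0 + 1/6·π_1 + 1/6·π_2 + 1/6·π_3 + 1/6·π_4
  π_2 = 1/12·π_0 + 1/4·π_1 + 1/4·π_2 + 1/12·π_3 + 1/6·π_4
  π_3 = 1/6·π_0 + 1/4·π_1 + 1/6·π_2 + 1/12·π_3 + 1/3·π_4
  normalize: π_0 + π_1 + π_2 + π_3 + π_4 = 1
Solving the linear system gives exactly π = [6014/24191, 4533/24191, 3824/24191, 4837/24191, 4983/24191].

π = [0.2486, 0.1874, 0.1581, 0.2000, 0.2060]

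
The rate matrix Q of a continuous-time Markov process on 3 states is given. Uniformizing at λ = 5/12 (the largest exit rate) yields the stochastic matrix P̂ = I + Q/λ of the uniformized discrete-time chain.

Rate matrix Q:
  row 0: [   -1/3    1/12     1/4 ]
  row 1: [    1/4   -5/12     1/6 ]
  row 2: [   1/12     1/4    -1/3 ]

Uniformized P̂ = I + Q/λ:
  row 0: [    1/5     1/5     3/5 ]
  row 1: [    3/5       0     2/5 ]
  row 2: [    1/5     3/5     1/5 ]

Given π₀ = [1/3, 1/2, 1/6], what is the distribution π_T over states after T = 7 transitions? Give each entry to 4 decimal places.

π = [0.3177, 0.2957, 0.3866]

t=0: π = [0.3333, 0.5000, 0.1667]
t=1: π = [0.4000, 0.1667, 0.4333]
t=2: π = [0.2667, 0.3400, 0.3933]
t=3: π = [0.3360, 0.2893, 0.3747]
t=4: π = [0.3157, 0.2920, 0.3923]
t=5: π = [0.3168, 0.2985, 0.3847]
t=6: π = [0.3194, 0.2942, 0.3864]
t=7: π = [0.3177, 0.2957, 0.3866]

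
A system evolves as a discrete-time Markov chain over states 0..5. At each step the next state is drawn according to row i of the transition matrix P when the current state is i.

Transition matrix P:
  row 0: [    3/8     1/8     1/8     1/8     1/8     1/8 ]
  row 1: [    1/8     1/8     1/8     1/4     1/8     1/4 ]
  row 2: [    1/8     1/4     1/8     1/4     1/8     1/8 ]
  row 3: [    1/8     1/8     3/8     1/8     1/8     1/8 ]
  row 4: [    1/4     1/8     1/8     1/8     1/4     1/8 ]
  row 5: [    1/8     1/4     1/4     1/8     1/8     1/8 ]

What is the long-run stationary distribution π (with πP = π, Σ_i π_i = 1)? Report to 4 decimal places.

Balance equations π_j = Σ_i π_i·P[i][j]:
  π_0 = 3/8·π_0 + 1/8·π_1 + 1/8·π_2 + 1/8·π_3 + 1/4·π_4 + 1/8·π_5
  π_1 = 1/8·π_0 + 1/8·π_1 + 1/4·π_2 + 1/8·π_3 + 1/8·π_4 + 1/4·π_5
  π_2 = 1/8·π_0 + 1/8·π_1 + 1/8·π_2 + 3/8·π_3 + 1/8·π_4 + 1/4·π_5
  π_3 = 1/8·π_0 + 1/4·π_1 + 1/4·π_2 + 1/8·π_3 + 1/8·π_4 + 1/8·π_5
  π_4 = 1/8·π_0 + 1/8·π_1 + 1/8·π_2 + 1/8·π_3 + 1/4·π_4 + 1/8·π_5
  normalize: π_0 + π_1 + π_2 + π_3 + π_4 + π_5 = 1
Solving the linear system gives exactly π = [4/21, 323/1941, 120/647, 328/1941, 1/7, 283/1941].

π = [0.1905, 0.1664, 0.1855, 0.1690, 0.1429, 0.1458]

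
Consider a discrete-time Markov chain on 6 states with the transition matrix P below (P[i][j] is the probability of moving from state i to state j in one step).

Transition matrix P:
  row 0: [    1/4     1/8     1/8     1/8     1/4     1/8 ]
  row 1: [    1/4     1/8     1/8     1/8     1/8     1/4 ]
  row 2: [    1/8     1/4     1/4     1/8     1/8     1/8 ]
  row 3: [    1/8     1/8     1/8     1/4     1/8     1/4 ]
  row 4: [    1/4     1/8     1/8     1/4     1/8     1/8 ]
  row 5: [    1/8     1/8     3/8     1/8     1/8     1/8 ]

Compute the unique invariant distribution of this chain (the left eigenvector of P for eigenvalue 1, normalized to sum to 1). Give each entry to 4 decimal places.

Balance equations π_j = Σ_i π_i·P[i][j]:
  π_0 = 1/4·π_0 + 1/4·π_1 + 1/8·π_2 + 1/8·π_3 + 1/4·π_4 + 1/8·π_5
  π_1 = 1/8·π_0 + 1/8·π_1 + 1/4·π_2 + 1/8·π_3 + 1/8·π_4 + 1/8·π_5
  π_2 = 1/8·π_0 + 1/8·π_1 + 1/4·π_2 + 1/8·π_3 + 1/8·π_4 + 3/8·π_5
  π_3 = 1/8·π_0 + 1/8·π_1 + 1/8·π_2 + 1/4·π_3 + 1/4·π_4 + 1/8·π_5
  π_4 = 1/4·π_0 + 1/8·π_1 + 1/8·π_2 + 1/8·π_3 + 1/8·π_4 + 1/8·π_5
  normalize: π_0 + π_1 + π_2 + π_3 + π_4 + π_5 = 1
Solving the linear system gives exactly π = [2651/14309, 2128/14309, 2715/14309, 2347/14309, 2120/14309, 2348/14309].

π = [0.1853, 0.1487, 0.1897, 0.1640, 0.1482, 0.1641]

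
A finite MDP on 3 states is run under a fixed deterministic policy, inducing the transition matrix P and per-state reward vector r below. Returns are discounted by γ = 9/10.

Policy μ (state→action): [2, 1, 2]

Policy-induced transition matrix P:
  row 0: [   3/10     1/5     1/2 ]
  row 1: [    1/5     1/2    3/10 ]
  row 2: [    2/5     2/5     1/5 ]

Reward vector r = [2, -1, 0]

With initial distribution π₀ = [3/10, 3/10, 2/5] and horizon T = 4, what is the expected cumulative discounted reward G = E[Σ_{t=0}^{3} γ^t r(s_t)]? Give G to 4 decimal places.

G = 0.8541

t=0: π = [0.3000, 0.3000, 0.4000], E[r] = 0.3000, γ^t·E[r] = 0.300000, running G = 0.300000
t=1: π = [0.3100, 0.3700, 0.3200], E[r] = 0.2500, γ^t·E[r] = 0.225000, running G = 0.525000
t=2: π = [0.2950, 0.3750, 0.3300], E[r] = 0.2150, γ^t·E[r] = 0.174150, running G = 0.699150
t=3: π = [0.2955, 0.3785, 0.3260], E[r] = 0.2125, γ^t·E[r] = 0.154913, running G = 0.854063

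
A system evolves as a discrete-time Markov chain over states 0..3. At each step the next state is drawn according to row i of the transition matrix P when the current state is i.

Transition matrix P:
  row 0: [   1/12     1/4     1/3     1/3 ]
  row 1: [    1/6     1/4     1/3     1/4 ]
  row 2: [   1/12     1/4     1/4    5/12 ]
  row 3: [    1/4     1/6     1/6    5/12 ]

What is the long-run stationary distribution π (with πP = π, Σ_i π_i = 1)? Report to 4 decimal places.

π = [0.1627, 0.2195, 0.2513, 0.3665]

Balance equations π_j = Σ_i π_i·P[i][j]:
  π_0 = 1/12·π_0 + 1/6·π_1 + 1/12·π_2 + 1/4·π_3
  π_1 = 1/4·π_0 + 1/4·π_1 + 1/4·π_2 + 1/6·π_3
  π_2 = 1/3·π_0 + 1/3·π_1 + 1/4·π_2 + 1/6·π_3
  normalize: π_0 + π_1 + π_2 + π_3 = 1
Solving the linear system gives exactly π = [281/1727, 379/1727, 434/1727, 633/1727].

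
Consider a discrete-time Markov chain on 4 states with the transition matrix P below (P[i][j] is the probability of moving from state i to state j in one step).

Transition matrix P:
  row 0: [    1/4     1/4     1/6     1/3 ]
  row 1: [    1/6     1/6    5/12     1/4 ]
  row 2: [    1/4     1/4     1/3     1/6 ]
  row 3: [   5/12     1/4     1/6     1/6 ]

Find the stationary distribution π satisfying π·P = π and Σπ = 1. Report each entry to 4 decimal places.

Balance equations π_j = Σ_i π_i·P[i][j]:
  π_0 = 1/4·π_0 + 1/6·π_1 + 1/4·π_2 + 5/12·π_3
  π_1 = 1/4·π_0 + 1/6·π_1 + 1/4·π_2 + 1/4·π_3
  π_2 = 1/6·π_0 + 5/12·π_1 + 1/3·π_2 + 1/6·π_3
  normalize: π_0 + π_1 + π_2 + π_3 = 1
Solving the linear system gives exactly π = [7/26, 3/13, 7/26, 3/13].

π = [0.2692, 0.2308, 0.2692, 0.2308]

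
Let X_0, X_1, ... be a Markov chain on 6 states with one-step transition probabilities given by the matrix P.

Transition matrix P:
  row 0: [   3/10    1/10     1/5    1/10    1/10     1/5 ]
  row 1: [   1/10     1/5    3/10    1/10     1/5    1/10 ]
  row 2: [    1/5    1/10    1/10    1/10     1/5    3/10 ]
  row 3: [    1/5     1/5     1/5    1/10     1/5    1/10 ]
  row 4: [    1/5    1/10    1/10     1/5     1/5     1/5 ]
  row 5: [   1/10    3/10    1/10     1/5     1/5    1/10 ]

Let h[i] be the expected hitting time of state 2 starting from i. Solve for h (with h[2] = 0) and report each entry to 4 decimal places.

First-step conditioning: h[2] = 0; for i ≠ 2, h[i] = 1 + Σ_k P[i][k]·h[k].
  h[0] = 1 + 3/10·h[0] + 1/10·h[1] + 1/10·h[3] + 1/10·h[4] + 1/5·h[5]
  h[1] = 1 + 1/10·h[0] + 1/5·h[1] + 1/10·h[3] + 1/5·h[4] + 1/10·h[5]
  h[3] = 1 + 1/5·h[0] + 1/5·h[1] + 1/10·h[3] + 1/5·h[4] + 1/10·h[5]
  h[4] = 1 + 1/5·h[0] + 1/10·h[1] + 1/5·h[3] + 1/5·h[4] + 1/5·h[5]
  h[5] = 1 + 1/10·h[0] + 3/10·h[1] + 1/5·h[3] + 1/5·h[4] + 1/10·h[5]
Solving the 5×5 linear system over states ≠ 2 gives exactly h = [18160/3349, 16202/3349, 0, 18018/3349, 1186/197, 19624/3349] (h[2] = 0 is the target).

h = [5.4225, 4.8379, 0.0000, 5.3801, 6.0203, 5.8597]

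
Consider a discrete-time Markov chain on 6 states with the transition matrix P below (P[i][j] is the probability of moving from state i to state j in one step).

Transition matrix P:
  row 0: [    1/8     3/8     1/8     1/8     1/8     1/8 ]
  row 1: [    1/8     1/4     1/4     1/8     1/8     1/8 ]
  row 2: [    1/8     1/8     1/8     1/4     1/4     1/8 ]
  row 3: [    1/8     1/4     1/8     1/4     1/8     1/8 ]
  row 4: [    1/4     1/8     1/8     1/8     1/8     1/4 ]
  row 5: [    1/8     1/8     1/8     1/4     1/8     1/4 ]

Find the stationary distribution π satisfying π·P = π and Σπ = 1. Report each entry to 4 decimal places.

π = [0.1430, 0.2105, 0.1513, 0.1878, 0.1439, 0.1634]

Balance equations π_j = Σ_i π_i·P[i][j]:
  π_0 = 1/8·π_0 + 1/8·π_1 + 1/8·π_2 + 1/8·π_3 + 1/4·π_4 + 1/8·π_5
  π_1 = 3/8·π_0 + 1/4·π_1 + 1/8·π_2 + 1/4·π_3 + 1/8·π_4 + 1/8·π_5
  π_2 = 1/8·π_0 + 1/4·π_1 + 1/8·π_2 + 1/8·π_3 + 1/8·π_4 + 1/8·π_5
  π_3 = 1/8·π_0 + 1/8·π_1 + 1/4·π_2 + 1/4·π_3 + 1/8·π_4 + 1/4·π_5
  π_4 = 1/8·π_0 + 1/8·π_1 + 1/4·π_2 + 1/8·π_3 + 1/8·π_4 + 1/8·π_5
  normalize: π_0 + π_1 + π_2 + π_3 + π_4 + π_5 = 1
Solving the linear system gives exactly π = [4172/29177, 6143/29177, 4415/29177, 5480/29177, 4199/29177, 4768/29177].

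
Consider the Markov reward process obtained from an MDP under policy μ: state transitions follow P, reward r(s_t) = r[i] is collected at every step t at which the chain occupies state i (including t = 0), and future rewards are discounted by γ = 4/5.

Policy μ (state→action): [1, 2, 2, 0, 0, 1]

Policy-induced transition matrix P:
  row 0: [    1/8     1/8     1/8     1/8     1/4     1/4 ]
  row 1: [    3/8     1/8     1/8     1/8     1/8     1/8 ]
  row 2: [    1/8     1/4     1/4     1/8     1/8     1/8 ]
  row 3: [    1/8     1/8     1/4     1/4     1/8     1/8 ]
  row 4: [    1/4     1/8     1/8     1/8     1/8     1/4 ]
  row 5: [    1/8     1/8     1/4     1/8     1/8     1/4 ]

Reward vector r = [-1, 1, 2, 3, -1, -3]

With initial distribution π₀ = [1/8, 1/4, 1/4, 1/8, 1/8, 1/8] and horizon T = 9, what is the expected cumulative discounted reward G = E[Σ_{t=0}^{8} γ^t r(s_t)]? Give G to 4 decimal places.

t=0: π = [0.1250, 0.2500, 0.2500, 0.1250, 0.1250, 0.1250], E[r] = 0.5000, γ^t·E[r] = 0.500000, running G = 0.500000
t=1: π = [0.2031, 0.1563, 0.1875, 0.1406, 0.1406, 0.1719], E[r] = 0.0938, γ^t·E[r] = 0.075000, running G = 0.575000
t=2: π = [0.1816, 0.1484, 0.1875, 0.1426, 0.1504, 0.1895], E[r] = 0.0508, γ^t·E[r] = 0.032500, running G = 0.607500
t=3: π = [0.1809, 0.1484, 0.1899, 0.1428, 0.1477, 0.1902], E[r] = 0.0576, γ^t·E[r] = 0.029500, running G = 0.637000
t=4: π = [0.1806, 0.1487, 0.1904, 0.1429, 0.1476, 0.1898], E[r] = 0.0603, γ^t·E[r] = 0.024700, running G = 0.661700
t=5: π = [0.1806, 0.1488, 0.1904, 0.1429, 0.1476, 0.1898], E[r] = 0.0607, γ^t·E[r] = 0.019878, running G = 0.681578
t=6: π = [0.1806, 0.1488, 0.1904, 0.1429, 0.1476, 0.1897], E[r] = 0.0607, γ^t·E[r] = 0.015901, running G = 0.697478
t=7: π = [0.1806, 0.1488, 0.1904, 0.1429, 0.1476, 0.1897], E[r] = 0.0606, γ^t·E[r] = 0.012718, running G = 0.710197
t=8: π = [0.1806, 0.1488, 0.1904, 0.1429, 0.1476, 0.1897], E[r] = 0.0606, γ^t·E[r] = 0.010174, running G = 0.720371

G = 0.7204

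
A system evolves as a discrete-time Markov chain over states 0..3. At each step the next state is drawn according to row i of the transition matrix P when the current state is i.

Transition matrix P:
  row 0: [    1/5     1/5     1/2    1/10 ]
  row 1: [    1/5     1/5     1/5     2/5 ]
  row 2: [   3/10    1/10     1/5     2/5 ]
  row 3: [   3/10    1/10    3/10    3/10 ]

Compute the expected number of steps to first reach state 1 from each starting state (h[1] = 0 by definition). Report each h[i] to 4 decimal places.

h = [7.1429, 0.0000, 7.8571, 7.8571]

First-step conditioning: h[1] = 0; for i ≠ 1, h[i] = 1 + Σ_k P[i][k]·h[k].
  h[0] = 1 + 1/5·h[0] + 1/2·h[2] + 1/10·h[3]
  h[2] = 1 + 3/10·h[0] + 1/5·h[2] + 2/5·h[3]
  h[3] = 1 + 3/10·h[0] + 3/10·h[2] + 3/10·h[3]
Solving the 3×3 linear system over states ≠ 1 gives exactly h = [50/7, 0, 55/7, 55/7] (h[1] = 0 is the target).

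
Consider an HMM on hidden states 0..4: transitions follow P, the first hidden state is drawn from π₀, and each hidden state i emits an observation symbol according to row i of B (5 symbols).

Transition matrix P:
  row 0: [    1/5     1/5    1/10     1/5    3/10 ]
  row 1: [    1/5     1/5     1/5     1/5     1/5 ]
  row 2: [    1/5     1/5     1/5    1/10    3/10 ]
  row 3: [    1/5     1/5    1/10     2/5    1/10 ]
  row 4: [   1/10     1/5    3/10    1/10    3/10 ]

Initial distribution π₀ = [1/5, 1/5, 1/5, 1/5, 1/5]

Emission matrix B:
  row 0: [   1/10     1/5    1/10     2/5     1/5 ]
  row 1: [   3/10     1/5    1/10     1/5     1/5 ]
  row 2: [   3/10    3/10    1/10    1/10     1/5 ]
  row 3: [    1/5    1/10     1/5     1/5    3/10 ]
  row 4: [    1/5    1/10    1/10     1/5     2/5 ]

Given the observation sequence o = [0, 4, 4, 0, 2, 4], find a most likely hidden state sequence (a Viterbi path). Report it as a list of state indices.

path = [3, 3, 3, 3, 3, 3]

t=0: δ = [2.000e-02, 6.000e-02, 6.000e-02, 4.000e-02, 4.000e-02]  (obs o_0=0)
t=1: δ = [2.400e-03, 2.400e-03, 2.400e-03, 4.800e-03, 7.200e-03]  ψ = [1, 1, 1, 3, 2]  (obs o_1=4)
t=2: δ = [1.920e-04, 2.880e-04, 4.320e-04, 5.760e-04, 8.640e-04]  ψ = [3, 4, 4, 3, 4]  (obs o_2=4)
t=3: δ = [1.152e-05, 5.184e-05, 7.776e-05, 4.608e-05, 5.184e-05]  ψ = [3, 4, 4, 3, 4]  (obs o_3=0)
t=4: δ = [1.555e-06, 1.555e-06, 1.555e-06, 3.686e-06, 2.333e-06]  ψ = [2, 2, 2, 3, 2]  (obs o_4=2)
t=5: δ = [1.475e-07, 1.475e-07, 1.400e-07, 4.424e-07, 2.799e-07]  ψ = [3, 3, 4, 3, 4]  (obs o_5=4)
backtrack: best end state = 3; path = [3, 3, 3, 3, 3, 3]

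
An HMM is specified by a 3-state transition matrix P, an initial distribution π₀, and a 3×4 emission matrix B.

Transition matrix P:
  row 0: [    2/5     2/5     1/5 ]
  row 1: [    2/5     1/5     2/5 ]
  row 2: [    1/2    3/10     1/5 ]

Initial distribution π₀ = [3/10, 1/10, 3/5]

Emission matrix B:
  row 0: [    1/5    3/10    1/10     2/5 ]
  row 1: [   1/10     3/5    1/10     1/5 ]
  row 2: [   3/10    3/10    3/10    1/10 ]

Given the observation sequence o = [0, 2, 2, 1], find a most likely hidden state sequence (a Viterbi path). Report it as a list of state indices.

path = [2, 2, 0, 1]

t=0: δ = [6.000e-02, 1.000e-02, 1.800e-01]  (obs o_0=0)
t=1: δ = [9.000e-03, 5.400e-03, 1.080e-02]  ψ = [2, 2, 2]  (obs o_1=2)
t=2: δ = [5.400e-04, 3.600e-04, 6.480e-04]  ψ = [2, 0, 1]  (obs o_2=2)
t=3: δ = [9.720e-05, 1.296e-04, 4.320e-05]  ψ = [2, 0, 1]  (obs o_3=1)
backtrack: best end state = 1; path = [2, 2, 0, 1]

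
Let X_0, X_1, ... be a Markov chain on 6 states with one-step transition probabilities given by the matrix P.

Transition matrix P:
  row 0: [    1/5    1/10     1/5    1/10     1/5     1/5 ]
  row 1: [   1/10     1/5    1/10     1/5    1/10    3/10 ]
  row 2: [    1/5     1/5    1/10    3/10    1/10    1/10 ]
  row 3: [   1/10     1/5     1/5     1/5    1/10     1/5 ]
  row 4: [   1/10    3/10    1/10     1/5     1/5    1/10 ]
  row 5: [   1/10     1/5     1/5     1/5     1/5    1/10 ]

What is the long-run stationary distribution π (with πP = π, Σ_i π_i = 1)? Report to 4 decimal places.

Balance equations π_j = Σ_i π_i·P[i][j]:
  π_0 = 1/5·π_0 + 1/10·π_1 + 1/5·π_2 + 1/10·π_3 + 1/10·π_4 + 1/10·π_5
  π_1 = 1/10·π_0 + 1/5·π_1 + 1/5·π_2 + 1/5·π_3 + 3/10·π_4 + 1/5·π_5
  π_2 = 1/5·π_0 + 1/10·π_1 + 1/10·π_2 + 1/5·π_3 + 1/10·π_4 + 1/5·π_5
  π_3 = 1/10·π_0 + 1/5·π_1 + 3/10·π_2 + 1/5·π_3 + 1/5·π_4 + 1/5·π_5
  π_4 = 1/5·π_0 + 1/10·π_1 + 1/10·π_2 + 1/10·π_3 + 1/5·π_4 + 1/5·π_5
  normalize: π_0 + π_1 + π_2 + π_3 + π_4 + π_5 = 1
Solving the linear system gives exactly π = [12631/98822, 9965/49411, 14857/98822, 19987/98822, 14287/98822, 8565/49411].

π = [0.1278, 0.2017, 0.1503, 0.2023, 0.1446, 0.1733]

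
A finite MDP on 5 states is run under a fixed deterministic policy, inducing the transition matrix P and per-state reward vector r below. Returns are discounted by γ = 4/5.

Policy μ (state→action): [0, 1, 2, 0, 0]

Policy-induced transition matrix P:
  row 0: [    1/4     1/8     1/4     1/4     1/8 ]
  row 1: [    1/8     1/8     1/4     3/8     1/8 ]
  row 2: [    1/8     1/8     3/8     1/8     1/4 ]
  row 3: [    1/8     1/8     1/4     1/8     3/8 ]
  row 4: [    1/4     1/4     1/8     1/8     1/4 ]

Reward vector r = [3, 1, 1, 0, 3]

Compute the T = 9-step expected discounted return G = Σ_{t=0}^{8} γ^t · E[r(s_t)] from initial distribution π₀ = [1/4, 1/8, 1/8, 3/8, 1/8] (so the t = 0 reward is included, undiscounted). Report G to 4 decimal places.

G = 6.8299

t=0: π = [0.2500, 0.1250, 0.1250, 0.3750, 0.1250], E[r] = 1.3750, γ^t·E[r] = 1.375000, running G = 1.375000
t=1: π = [0.1719, 0.1406, 0.2500, 0.1875, 0.2500], E[r] = 1.6563, γ^t·E[r] = 1.325000, running G = 2.700000
t=2: π = [0.1777, 0.1563, 0.2500, 0.1816, 0.2344], E[r] = 1.6426, γ^t·E[r] = 1.051250, running G = 3.751250
t=3: π = [0.1765, 0.1543, 0.2520, 0.1863, 0.2310], E[r] = 1.6287, γ^t·E[r] = 0.833875, running G = 4.585125
t=4: π = [0.1759, 0.1539, 0.2526, 0.1856, 0.2319], E[r] = 1.6301, γ^t·E[r] = 0.667688, running G = 5.252813
t=5: π = [0.1760, 0.1540, 0.2526, 0.1855, 0.2320], E[r] = 1.6305, γ^t·E[r] = 0.534271, running G = 5.787084
t=6: π = [0.1760, 0.1540, 0.2526, 0.1855, 0.2319], E[r] = 1.6304, γ^t·E[r] = 0.427391, running G = 6.214474
t=7: π = [0.1760, 0.1540, 0.2526, 0.1855, 0.2319], E[r] = 1.6304, γ^t·E[r] = 0.341911, running G = 6.556386
t=8: π = [0.1760, 0.1540, 0.2526, 0.1855, 0.2319], E[r] = 1.6304, γ^t·E[r] = 0.273530, running G = 6.829915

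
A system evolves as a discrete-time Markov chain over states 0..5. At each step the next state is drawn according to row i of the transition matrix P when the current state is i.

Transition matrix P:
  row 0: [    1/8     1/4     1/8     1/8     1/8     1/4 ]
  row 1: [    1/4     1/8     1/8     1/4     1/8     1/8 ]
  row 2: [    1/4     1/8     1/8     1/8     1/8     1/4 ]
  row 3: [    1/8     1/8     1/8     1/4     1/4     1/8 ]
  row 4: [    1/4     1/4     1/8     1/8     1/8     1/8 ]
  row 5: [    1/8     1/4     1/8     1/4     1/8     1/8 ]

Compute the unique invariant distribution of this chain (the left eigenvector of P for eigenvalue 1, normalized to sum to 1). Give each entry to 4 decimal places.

π = [0.1826, 0.1869, 0.1250, 0.1929, 0.1491, 0.1635]

Balance equations π_j = Σ_i π_i·P[i][j]:
  π_0 = 1/8·π_0 + 1/4·π_1 + 1/4·π_2 + 1/8·π_3 + 1/4·π_4 + 1/8·π_5
  π_1 = 1/4·π_0 + 1/8·π_1 + 1/8·π_2 + 1/8·π_3 + 1/4·π_4 + 1/4·π_5
  π_2 = 1/8·π_0 + 1/8·π_1 + 1/8·π_2 + 1/8·π_3 + 1/8·π_4 + 1/8·π_5
  π_3 = 1/8·π_0 + 1/4·π_1 + 1/8·π_2 + 1/4·π_3 + 1/8·π_4 + 1/4·π_5
  π_4 = 1/8·π_0 + 1/8·π_1 + 1/8·π_2 + 1/4·π_3 + 1/8·π_4 + 1/8·π_5
  normalize: π_0 + π_1 + π_2 + π_3 + π_4 + π_5 = 1
Solving the linear system gives exactly π = [6839/37448, 6999/37448, 1/8, 903/4681, 698/4681, 6121/37448].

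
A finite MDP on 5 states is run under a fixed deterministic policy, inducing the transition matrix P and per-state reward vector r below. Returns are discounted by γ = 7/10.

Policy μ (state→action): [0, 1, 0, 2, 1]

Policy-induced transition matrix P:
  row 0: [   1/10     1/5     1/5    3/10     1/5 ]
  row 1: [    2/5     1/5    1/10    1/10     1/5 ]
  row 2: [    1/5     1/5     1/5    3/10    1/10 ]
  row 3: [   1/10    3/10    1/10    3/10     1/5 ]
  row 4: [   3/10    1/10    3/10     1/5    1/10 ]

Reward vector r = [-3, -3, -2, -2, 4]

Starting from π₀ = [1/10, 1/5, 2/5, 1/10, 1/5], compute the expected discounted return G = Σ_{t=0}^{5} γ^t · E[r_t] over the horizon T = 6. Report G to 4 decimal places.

t=0: π = [0.1000, 0.2000, 0.4000, 0.1000, 0.2000], E[r] = -1.1000, γ^t·E[r] = -1.100000, running G = -1.100000
t=1: π = [0.2400, 0.1900, 0.1900, 0.2400, 0.1400], E[r] = -1.5900, γ^t·E[r] = -1.113000, running G = -2.213000
t=2: π = [0.2040, 0.2100, 0.1710, 0.2480, 0.1670], E[r] = -1.4120, γ^t·E[r] = -0.691880, running G = -2.904880
t=3: π = [0.2135, 0.2081, 0.1709, 0.2413, 0.1662], E[r] = -1.4244, γ^t·E[r] = -0.488569, running G = -3.393449
t=4: π = [0.2128, 0.2075, 0.1717, 0.2418, 0.1663], E[r] = -1.4225, γ^t·E[r] = -0.341549, running G = -3.734999
t=5: π = [0.2127, 0.2075, 0.1717, 0.2419, 0.1662], E[r] = -1.4230, γ^t·E[r] = -0.239165, running G = -3.974164

G = -3.9742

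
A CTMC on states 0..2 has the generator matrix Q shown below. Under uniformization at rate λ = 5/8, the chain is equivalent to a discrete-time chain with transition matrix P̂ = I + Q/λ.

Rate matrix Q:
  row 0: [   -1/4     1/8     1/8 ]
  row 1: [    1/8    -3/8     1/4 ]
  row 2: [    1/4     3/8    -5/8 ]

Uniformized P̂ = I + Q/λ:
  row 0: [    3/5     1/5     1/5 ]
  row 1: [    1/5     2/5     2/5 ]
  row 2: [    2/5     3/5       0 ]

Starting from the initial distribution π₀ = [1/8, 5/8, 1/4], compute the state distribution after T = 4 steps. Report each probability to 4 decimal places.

t=0: π = [0.1250, 0.6250, 0.2500]
t=1: π = [0.3000, 0.4250, 0.2750]
t=2: π = [0.3750, 0.3950, 0.2300]
t=3: π = [0.3960, 0.3710, 0.2330]
t=4: π = [0.4050, 0.3674, 0.2276]

π = [0.4050, 0.3674, 0.2276]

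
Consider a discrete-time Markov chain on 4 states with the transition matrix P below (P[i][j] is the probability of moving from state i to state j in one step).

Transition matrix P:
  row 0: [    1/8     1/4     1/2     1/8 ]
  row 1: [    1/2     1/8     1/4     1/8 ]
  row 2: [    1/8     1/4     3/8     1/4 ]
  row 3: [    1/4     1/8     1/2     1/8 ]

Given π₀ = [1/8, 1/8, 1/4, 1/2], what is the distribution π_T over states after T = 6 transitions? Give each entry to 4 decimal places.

π = [0.2229, 0.2028, 0.3994, 0.1749]

t=0: π = [0.1250, 0.1250, 0.2500, 0.5000]
t=1: π = [0.2344, 0.1719, 0.4375, 0.1563]
t=2: π = [0.2090, 0.2090, 0.4023, 0.1797]
t=3: π = [0.2258, 0.2014, 0.3975, 0.1753]
t=4: π = [0.2224, 0.2029, 0.4000, 0.1747]
t=5: π = [0.2229, 0.2028, 0.3993, 0.1750]
t=6: π = [0.2229, 0.2028, 0.3994, 0.1749]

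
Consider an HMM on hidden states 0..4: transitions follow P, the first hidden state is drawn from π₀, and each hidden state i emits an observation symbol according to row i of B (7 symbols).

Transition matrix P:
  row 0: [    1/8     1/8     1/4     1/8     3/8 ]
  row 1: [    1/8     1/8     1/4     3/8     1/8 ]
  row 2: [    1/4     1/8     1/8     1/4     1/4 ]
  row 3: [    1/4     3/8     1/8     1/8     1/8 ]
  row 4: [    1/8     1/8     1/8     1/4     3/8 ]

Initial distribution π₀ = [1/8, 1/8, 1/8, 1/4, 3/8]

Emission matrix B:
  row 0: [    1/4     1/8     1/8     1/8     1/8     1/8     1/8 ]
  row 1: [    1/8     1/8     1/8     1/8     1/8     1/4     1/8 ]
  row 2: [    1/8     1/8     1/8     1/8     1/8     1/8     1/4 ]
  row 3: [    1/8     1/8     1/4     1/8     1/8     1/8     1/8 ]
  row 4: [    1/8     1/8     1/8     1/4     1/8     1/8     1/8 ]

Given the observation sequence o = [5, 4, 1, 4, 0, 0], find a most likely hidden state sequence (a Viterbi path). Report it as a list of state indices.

path = [4, 4, 4, 4, 4, 4]

t=0: δ = [1.562e-02, 3.125e-02, 1.562e-02, 3.125e-02, 4.688e-02]  (obs o_0=5)
t=1: δ = [9.766e-04, 1.465e-03, 9.766e-04, 1.465e-03, 2.197e-03]  ψ = [3, 3, 1, 1, 4]  (obs o_1=4)
t=2: δ = [4.578e-05, 6.866e-05, 4.578e-05, 6.866e-05, 1.030e-04]  ψ = [3, 3, 1, 1, 4]  (obs o_2=1)
t=3: δ = [2.146e-06, 3.219e-06, 2.146e-06, 3.219e-06, 4.828e-06]  ψ = [3, 3, 1, 1, 4]  (obs o_3=4)
t=4: δ = [2.012e-07, 1.509e-07, 1.006e-07, 1.509e-07, 2.263e-07]  ψ = [3, 3, 1, 1, 4]  (obs o_4=0)
t=5: δ = [9.430e-09, 7.072e-09, 6.286e-09, 7.072e-09, 1.061e-08]  ψ = [3, 3, 0, 1, 4]  (obs o_5=0)
backtrack: best end state = 4; path = [4, 4, 4, 4, 4, 4]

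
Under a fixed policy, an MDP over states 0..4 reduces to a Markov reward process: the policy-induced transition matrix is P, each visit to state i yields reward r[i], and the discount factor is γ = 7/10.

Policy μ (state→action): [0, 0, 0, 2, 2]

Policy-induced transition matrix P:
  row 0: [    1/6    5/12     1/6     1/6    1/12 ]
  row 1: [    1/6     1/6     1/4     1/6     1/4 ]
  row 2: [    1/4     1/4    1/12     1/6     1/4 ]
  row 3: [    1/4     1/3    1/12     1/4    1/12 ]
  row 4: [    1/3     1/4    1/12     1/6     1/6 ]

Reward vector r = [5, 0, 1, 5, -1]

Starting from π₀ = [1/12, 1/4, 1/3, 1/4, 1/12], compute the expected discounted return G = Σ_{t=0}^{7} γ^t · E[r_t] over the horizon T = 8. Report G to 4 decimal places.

t=0: π = [0.0833, 0.2500, 0.3333, 0.2500, 0.0833], E[r] = 1.9167, γ^t·E[r] = 1.916667, running G = 1.916667
t=1: π = [0.2292, 0.2639, 0.1319, 0.1875, 0.1875], E[r] = 2.0278, γ^t·E[r] = 1.419444, running G = 3.336111
t=2: π = [0.2245, 0.2818, 0.1464, 0.1823, 0.1649], E[r] = 2.0156, γ^t·E[r] = 0.987656, running G = 4.323767
t=3: π = [0.2215, 0.2791, 0.1490, 0.1819, 0.1685], E[r] = 1.9976, γ^t·E[r] = 0.685173, running G = 5.008940
t=4: π = [0.2223, 0.2788, 0.1483, 0.1818, 0.1687], E[r] = 2.0003, γ^t·E[r] = 0.480265, running G = 5.489205
t=5: π = [0.2223, 0.2790, 0.1483, 0.1818, 0.1686], E[r] = 2.0003, γ^t·E[r] = 0.336197, running G = 5.825401
t=6: π = [0.2223, 0.2790, 0.1484, 0.1818, 0.1686], E[r] = 2.0002, γ^t·E[r] = 0.235325, running G = 6.060726
t=7: π = [0.2223, 0.2790, 0.1483, 0.1818, 0.1686], E[r] = 2.0002, γ^t·E[r] = 0.164729, running G = 6.225455

G = 6.2255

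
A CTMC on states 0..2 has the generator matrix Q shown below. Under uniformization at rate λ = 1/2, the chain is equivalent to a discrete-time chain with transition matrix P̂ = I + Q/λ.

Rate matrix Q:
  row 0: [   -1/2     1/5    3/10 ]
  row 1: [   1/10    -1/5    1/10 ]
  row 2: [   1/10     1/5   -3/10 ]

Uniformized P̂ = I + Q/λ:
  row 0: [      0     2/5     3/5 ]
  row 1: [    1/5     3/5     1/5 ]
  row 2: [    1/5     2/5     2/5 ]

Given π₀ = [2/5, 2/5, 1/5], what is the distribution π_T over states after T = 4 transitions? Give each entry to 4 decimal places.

t=0: π = [0.4000, 0.4000, 0.2000]
t=1: π = [0.1200, 0.4800, 0.4000]
t=2: π = [0.1760, 0.4960, 0.3280]
t=3: π = [0.1648, 0.4992, 0.3360]
t=4: π = [0.1670, 0.4998, 0.3331]

π = [0.1670, 0.4998, 0.3331]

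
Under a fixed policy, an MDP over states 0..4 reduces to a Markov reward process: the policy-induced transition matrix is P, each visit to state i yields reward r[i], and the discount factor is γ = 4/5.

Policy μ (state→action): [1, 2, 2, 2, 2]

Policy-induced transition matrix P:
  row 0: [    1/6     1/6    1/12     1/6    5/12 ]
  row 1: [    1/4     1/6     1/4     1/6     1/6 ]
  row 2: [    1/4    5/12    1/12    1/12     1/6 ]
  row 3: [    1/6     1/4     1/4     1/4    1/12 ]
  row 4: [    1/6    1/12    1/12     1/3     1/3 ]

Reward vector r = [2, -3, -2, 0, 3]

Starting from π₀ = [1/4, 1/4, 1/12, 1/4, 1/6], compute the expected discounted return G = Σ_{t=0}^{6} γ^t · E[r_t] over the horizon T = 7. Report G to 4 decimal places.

t=0: π = [0.2500, 0.2500, 0.0833, 0.2500, 0.1667], E[r] = 0.0833, γ^t·E[r] = 0.083333, running G = 0.083333
t=1: π = [0.1944, 0.1944, 0.1667, 0.2083, 0.2361], E[r] = 0.1806, γ^t·E[r] = 0.144444, running G = 0.227778
t=2: π = [0.1968, 0.2060, 0.1505, 0.2095, 0.2373], E[r] = 0.1863, γ^t·E[r] = 0.119259, running G = 0.347037
t=3: π = [0.1964, 0.2020, 0.1526, 0.2111, 0.2379], E[r] = 0.1955, γ^t·E[r] = 0.100099, running G = 0.447136
t=4: π = [0.1962, 0.2026, 0.1522, 0.2112, 0.2378], E[r] = 0.1938, γ^t·E[r] = 0.079378, running G = 0.526514
t=5: π = [0.1962, 0.2025, 0.1523, 0.2112, 0.2378], E[r] = 0.1937, γ^t·E[r] = 0.063457, running G = 0.589970
t=6: π = [0.1962, 0.2025, 0.1523, 0.2112, 0.2377], E[r] = 0.1935, γ^t·E[r] = 0.050738, running G = 0.640708

G = 0.6407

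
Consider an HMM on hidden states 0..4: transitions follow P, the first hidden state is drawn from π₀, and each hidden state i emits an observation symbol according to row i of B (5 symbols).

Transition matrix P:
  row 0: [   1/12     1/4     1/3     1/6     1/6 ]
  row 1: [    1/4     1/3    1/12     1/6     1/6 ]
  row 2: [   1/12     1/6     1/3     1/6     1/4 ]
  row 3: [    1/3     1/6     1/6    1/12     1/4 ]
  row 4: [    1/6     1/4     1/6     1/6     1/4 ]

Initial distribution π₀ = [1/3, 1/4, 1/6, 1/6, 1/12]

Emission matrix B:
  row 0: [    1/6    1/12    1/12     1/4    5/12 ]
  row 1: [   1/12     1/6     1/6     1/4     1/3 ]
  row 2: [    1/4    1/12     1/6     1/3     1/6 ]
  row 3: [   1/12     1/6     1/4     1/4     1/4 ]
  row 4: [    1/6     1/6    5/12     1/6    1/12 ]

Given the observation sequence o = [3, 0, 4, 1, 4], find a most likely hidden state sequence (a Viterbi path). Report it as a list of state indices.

t=0: δ = [8.333e-02, 6.250e-02, 5.556e-02, 4.167e-02, 1.389e-02]  (obs o_0=3)
t=1: δ = [2.604e-03, 1.736e-03, 6.944e-03, 1.157e-03, 2.315e-03]  ψ = [1, 0, 0, 0, 0]  (obs o_1=0)
t=2: δ = [2.411e-04, 3.858e-04, 3.858e-04, 2.894e-04, 1.447e-04]  ψ = [2, 2, 2, 2, 2]  (obs o_2=4)
t=3: δ = [8.038e-06, 2.143e-05, 1.072e-05, 1.072e-05, 1.608e-05]  ψ = [1, 1, 2, 1, 2]  (obs o_3=1)
t=4: δ = [2.233e-06, 2.381e-06, 5.954e-07, 8.931e-07, 3.349e-07]  ψ = [1, 1, 2, 1, 4]  (obs o_4=4)
backtrack: best end state = 1; path = [0, 2, 1, 1, 1]

path = [0, 2, 1, 1, 1]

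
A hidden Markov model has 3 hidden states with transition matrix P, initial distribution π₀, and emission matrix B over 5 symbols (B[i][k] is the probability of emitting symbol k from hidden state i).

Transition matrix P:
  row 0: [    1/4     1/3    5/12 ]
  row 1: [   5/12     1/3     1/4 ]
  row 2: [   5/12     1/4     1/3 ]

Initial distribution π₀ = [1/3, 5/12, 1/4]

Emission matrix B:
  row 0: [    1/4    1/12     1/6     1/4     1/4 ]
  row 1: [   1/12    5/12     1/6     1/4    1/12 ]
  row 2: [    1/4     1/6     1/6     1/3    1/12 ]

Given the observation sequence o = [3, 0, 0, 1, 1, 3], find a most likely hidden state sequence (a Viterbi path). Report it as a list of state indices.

path = [0, 2, 0, 1, 1, 0]

t=0: δ = [8.333e-02, 1.042e-01, 8.333e-02]  (obs o_0=3)
t=1: δ = [1.085e-02, 2.894e-03, 8.681e-03]  ψ = [1, 1, 0]  (obs o_1=0)
t=2: δ = [9.042e-04, 3.014e-04, 1.130e-03]  ψ = [2, 0, 0]  (obs o_2=0)
t=3: δ = [3.925e-05, 1.256e-04, 6.279e-05]  ψ = [2, 0, 0]  (obs o_3=1)
t=4: δ = [4.361e-06, 1.744e-05, 5.233e-06]  ψ = [1, 1, 1]  (obs o_4=1)
t=5: δ = [1.817e-06, 1.454e-06, 1.454e-06]  ψ = [1, 1, 1]  (obs o_5=3)
backtrack: best end state = 0; path = [0, 2, 0, 1, 1, 0]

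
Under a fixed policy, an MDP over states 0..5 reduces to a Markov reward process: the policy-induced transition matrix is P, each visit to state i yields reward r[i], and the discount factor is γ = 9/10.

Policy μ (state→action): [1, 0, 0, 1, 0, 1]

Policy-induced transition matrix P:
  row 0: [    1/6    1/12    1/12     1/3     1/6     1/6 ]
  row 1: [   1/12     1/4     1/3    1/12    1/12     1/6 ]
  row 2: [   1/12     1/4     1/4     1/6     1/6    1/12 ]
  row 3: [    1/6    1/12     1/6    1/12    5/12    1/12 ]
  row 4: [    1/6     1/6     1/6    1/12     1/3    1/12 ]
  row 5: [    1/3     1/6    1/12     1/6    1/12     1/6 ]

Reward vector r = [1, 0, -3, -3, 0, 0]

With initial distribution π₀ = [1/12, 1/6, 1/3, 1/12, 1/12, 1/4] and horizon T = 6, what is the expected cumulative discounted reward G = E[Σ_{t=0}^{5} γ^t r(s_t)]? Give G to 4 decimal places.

G = -4.3434

t=0: π = [0.0833, 0.1667, 0.3333, 0.0833, 0.0833, 0.2500], E[r] = -1.1667, γ^t·E[r] = -1.166667, running G = -1.166667
t=1: π = [0.1667, 0.1944, 0.1944, 0.1528, 0.1667, 0.1250], E[r] = -0.8750, γ^t·E[r] = -0.787500, running G = -1.954167
t=2: π = [0.1551, 0.1725, 0.1910, 0.1516, 0.2060, 0.1238], E[r] = -0.8727, γ^t·E[r] = -0.706875, running G = -2.661042
t=3: π = [0.1570, 0.1714, 0.1881, 0.1483, 0.2142, 0.1209], E[r] = -0.8522, γ^t·E[r] = -0.621281, running G = -3.282323
t=4: π = [0.1569, 0.1712, 0.1877, 0.1483, 0.2151, 0.1208], E[r] = -0.8514, γ^t·E[r] = -0.558589, running G = -3.840912
t=5: π = [0.1569, 0.1711, 0.1877, 0.1483, 0.2153, 0.1207], E[r] = -0.8510, γ^t·E[r] = -0.502510, running G = -4.343422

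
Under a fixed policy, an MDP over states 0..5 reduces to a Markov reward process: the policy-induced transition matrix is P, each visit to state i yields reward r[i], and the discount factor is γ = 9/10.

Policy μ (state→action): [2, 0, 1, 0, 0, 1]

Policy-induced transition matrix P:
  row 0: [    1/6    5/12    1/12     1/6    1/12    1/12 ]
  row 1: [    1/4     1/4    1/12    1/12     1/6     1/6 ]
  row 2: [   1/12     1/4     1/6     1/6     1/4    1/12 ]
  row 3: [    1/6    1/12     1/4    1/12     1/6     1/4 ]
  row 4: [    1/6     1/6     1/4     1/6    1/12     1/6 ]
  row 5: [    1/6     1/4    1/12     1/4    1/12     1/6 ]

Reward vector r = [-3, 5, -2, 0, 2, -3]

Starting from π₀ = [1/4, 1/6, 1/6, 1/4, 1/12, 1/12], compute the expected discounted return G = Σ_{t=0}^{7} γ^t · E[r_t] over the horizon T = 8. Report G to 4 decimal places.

G = 0.7452

t=0: π = [0.2500, 0.1667, 0.1667, 0.2500, 0.0833, 0.0833], E[r] = -0.3333, γ^t·E[r] = -0.333333, running G = -0.333333
t=1: π = [0.1667, 0.2431, 0.1528, 0.1389, 0.1458, 0.1528], E[r] = 0.2431, γ^t·E[r] = 0.218750, running G = -0.114583
t=2: π = [0.1742, 0.2425, 0.1435, 0.1476, 0.1406, 0.1516], E[r] = 0.2292, γ^t·E[r] = 0.185625, running G = 0.071042
t=3: π = [0.1749, 0.2427, 0.1433, 0.1468, 0.1398, 0.1525], E[r] = 0.2242, γ^t·E[r] = 0.163477, running G = 0.234518
t=4: π = [0.1749, 0.2430, 0.1430, 0.1469, 0.1397, 0.1524], E[r] = 0.2265, γ^t·E[r] = 0.148605, running G = 0.383124
t=5: π = [0.1750, 0.2430, 0.1430, 0.1469, 0.1397, 0.1524], E[r] = 0.2262, γ^t·E[r] = 0.133586, running G = 0.516710
t=6: π = [0.1750, 0.2430, 0.1430, 0.1469, 0.1397, 0.1524], E[r] = 0.2263, γ^t·E[r] = 0.120286, running G = 0.636996
t=7: π = [0.1750, 0.2430, 0.1430, 0.1469, 0.1397, 0.1524], E[r] = 0.2263, γ^t·E[r] = 0.108252, running G = 0.745248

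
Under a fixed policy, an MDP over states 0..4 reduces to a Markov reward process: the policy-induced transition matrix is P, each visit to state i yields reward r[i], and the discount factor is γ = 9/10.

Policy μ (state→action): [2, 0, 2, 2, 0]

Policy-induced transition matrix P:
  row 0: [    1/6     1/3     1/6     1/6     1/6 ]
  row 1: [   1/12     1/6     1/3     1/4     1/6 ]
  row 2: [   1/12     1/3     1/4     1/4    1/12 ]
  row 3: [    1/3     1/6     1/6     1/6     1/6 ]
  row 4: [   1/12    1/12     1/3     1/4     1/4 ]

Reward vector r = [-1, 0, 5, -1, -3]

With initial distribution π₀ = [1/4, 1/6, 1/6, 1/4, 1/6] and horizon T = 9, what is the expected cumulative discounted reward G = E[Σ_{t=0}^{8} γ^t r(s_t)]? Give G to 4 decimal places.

G = 1.8275

t=0: π = [0.2500, 0.1667, 0.1667, 0.2500, 0.1667], E[r] = -0.1667, γ^t·E[r] = -0.166667, running G = -0.166667
t=1: π = [0.1667, 0.2222, 0.2361, 0.2083, 0.1667], E[r] = 0.3056, γ^t·E[r] = 0.275000, running G = 0.108333
t=2: π = [0.1493, 0.2199, 0.2512, 0.2188, 0.1609], E[r] = 0.4051, γ^t·E[r] = 0.328125, running G = 0.436458
t=3: π = [0.1505, 0.2200, 0.2511, 0.2193, 0.1591], E[r] = 0.4081, γ^t·E[r] = 0.297492, running G = 0.733951
t=4: π = [0.1507, 0.2203, 0.2508, 0.2192, 0.1590], E[r] = 0.4070, γ^t·E[r] = 0.267026, running G = 1.000976
t=5: π = [0.1507, 0.2203, 0.2508, 0.2192, 0.1590], E[r] = 0.4070, γ^t·E[r] = 0.240338, running G = 1.241314
t=6: π = [0.1507, 0.2203, 0.2508, 0.2192, 0.1590], E[r] = 0.4070, γ^t·E[r] = 0.216313, running G = 1.457627
t=7: π = [0.1507, 0.2203, 0.2508, 0.2192, 0.1590], E[r] = 0.4070, γ^t·E[r] = 0.194682, running G = 1.652309
t=8: π = [0.1507, 0.2203, 0.2508, 0.2192, 0.1590], E[r] = 0.4070, γ^t·E[r] = 0.175214, running G = 1.827523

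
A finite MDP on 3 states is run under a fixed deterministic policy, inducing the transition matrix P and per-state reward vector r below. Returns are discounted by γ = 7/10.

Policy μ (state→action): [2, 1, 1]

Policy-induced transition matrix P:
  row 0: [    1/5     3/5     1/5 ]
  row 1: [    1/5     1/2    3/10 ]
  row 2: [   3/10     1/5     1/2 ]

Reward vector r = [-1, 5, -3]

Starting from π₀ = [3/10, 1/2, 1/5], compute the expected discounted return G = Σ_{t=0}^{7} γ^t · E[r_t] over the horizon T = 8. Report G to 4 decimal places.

t=0: π = [0.3000, 0.5000, 0.2000], E[r] = 1.6000, γ^t·E[r] = 1.600000, running G = 1.600000
t=1: π = [0.2200, 0.4700, 0.3100], E[r] = 1.2000, γ^t·E[r] = 0.840000, running G = 2.440000
t=2: π = [0.2310, 0.4290, 0.3400], E[r] = 0.8940, γ^t·E[r] = 0.438060, running G = 2.878060
t=3: π = [0.2340, 0.4211, 0.3449], E[r] = 0.8368, γ^t·E[r] = 0.287022, running G = 3.165082
t=4: π = [0.2345, 0.4199, 0.3456], E[r] = 0.8284, γ^t·E[r] = 0.198904, running G = 3.363986
t=5: π = [0.2346, 0.4198, 0.3457], E[r] = 0.8273, γ^t·E[r] = 0.139047, running G = 3.503033
t=6: π = [0.2346, 0.4198, 0.3457], E[r] = 0.8272, γ^t·E[r] = 0.097317, running G = 3.600350
t=7: π = [0.2346, 0.4198, 0.3457], E[r] = 0.8272, γ^t·E[r] = 0.068120, running G = 3.668470

G = 3.6685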